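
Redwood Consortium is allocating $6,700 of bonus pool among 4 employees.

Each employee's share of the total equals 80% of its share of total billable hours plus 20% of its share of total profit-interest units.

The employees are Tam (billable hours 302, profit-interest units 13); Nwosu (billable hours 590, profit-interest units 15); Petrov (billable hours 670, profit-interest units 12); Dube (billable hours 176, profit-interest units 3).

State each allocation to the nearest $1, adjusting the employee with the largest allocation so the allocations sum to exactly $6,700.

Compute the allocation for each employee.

Billable hours total 1,738; profit-interest units total 43.
Composite weights (80% billable hours + 20% profit-interest units): Tam 0.1995; Nwosu 0.3413; Petrov 0.3642; Dube 0.0950.
Proportional shares: Tam 1,336.49; Nwosu 2,287.00; Petrov 2,440.24; Dube 636.27.
Rounded to nearest $1: Tam $1,336; Nwosu $2,287; Petrov $2,440; Dube $636. Sum = $6,699.
Difference $6,700 − $6,699 = +$1 applied to largest allocation (Petrov): Petrov becomes $2,441.

Tam: $1,336 · Nwosu: $2,287 · Petrov: $2,441 · Dube: $636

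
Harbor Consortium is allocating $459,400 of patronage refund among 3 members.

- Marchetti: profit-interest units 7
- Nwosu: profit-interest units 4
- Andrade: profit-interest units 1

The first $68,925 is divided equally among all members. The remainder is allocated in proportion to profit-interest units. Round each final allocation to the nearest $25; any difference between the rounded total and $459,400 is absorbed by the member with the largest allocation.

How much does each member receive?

Marchetti: $250,750 | Nwosu: $153,125 | Andrade: $55,525

First tranche $68,925 split equally: $22,975 each.
Remainder $390,475 by profit-interest units (total 12): Marchetti 227,777.08 → $227,775; Nwosu 130,158.33 → $130,150; Andrade 32,539.58 → $32,550.
Totals: Marchetti $22,975 + $227,775 = $250,750; Nwosu $22,975 + $130,150 = $153,125; Andrade $22,975 + $32,550 = $55,525.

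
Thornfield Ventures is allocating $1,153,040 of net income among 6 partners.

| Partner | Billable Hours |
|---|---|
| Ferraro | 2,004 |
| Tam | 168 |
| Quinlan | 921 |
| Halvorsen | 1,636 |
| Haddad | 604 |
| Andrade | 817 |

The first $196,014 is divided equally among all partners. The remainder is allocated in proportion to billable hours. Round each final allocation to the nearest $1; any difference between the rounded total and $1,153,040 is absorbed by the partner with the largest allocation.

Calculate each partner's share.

Ferraro: $344,520 · Tam: $58,812 · Quinlan: $175,989 · Halvorsen: $287,253 · Haddad: $126,660 · Andrade: $159,806

$196,014 shared equally gives $32,669 per partner.
Remainder $957,026 by billable hours (total 6,150): Ferraro 311,850.42 → $311,850; Tam 26,143.15 → $26,143; Quinlan 143,320.48 → $143,320; Halvorsen 254,584.48 → $254,584; Haddad 93,990.85 → $93,991; Andrade 127,136.62 → $127,137.
Rounding difference +$1 on remainder applied to Ferraro.
Totals: Ferraro $32,669 + $311,851 = $344,520; Tam $32,669 + $26,143 = $58,812; Quinlan $32,669 + $143,320 = $175,989; Halvorsen $32,669 + $254,584 = $287,253; Haddad $32,669 + $93,991 = $126,660; Andrade $32,669 + $127,137 = $159,806.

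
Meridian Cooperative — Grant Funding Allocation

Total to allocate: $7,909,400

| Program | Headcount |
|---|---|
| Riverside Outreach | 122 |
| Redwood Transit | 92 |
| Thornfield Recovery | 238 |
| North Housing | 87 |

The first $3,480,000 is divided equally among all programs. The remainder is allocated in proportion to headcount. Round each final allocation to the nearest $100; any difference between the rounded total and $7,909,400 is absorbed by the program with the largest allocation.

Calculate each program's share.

Equal tier: $3,480,000 ÷ 4 = $870,000 apiece.
Remainder $4,429,400 by headcount (total 539): Riverside Outreach 1,002,572.91 → $1,002,600; Redwood Transit 756,038.59 → $756,000; Thornfield Recovery 1,955,838.96 → $1,955,800; North Housing 714,949.54 → $714,900.
Rounding difference +$100 on remainder applied to Thornfield Recovery.
Totals: Riverside Outreach $870,000 + $1,002,600 = $1,872,600; Redwood Transit $870,000 + $756,000 = $1,626,000; Thornfield Recovery $870,000 + $1,955,900 = $2,825,900; North Housing $870,000 + $714,900 = $1,584,900.

Riverside Outreach: $1,872,600 · Redwood Transit: $1,626,000 · Thornfield Recovery: $2,825,900 · North Housing: $1,584,900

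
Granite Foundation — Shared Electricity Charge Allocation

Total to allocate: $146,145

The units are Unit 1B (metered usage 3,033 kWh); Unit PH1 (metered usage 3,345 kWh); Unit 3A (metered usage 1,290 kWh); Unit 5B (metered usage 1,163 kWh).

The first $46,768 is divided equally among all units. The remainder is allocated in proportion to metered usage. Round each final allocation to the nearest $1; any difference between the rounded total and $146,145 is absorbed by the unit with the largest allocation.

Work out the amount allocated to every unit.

Unit 1B: $45,823 | Unit PH1: $49,334 | Unit 3A: $26,209 | Unit 5B: $24,779

$46,768 shared equally gives $11,692 per unit.
Remainder $99,377 by metered usage (total 8,831): Unit 1B 34,130.95 → $34,131; Unit PH1 37,641.95 → $37,642; Unit 3A 14,516.63 → $14,517; Unit 5B 13,087.47 → $13,087.
Totals: Unit 1B $11,692 + $34,131 = $45,823; Unit PH1 $11,692 + $37,642 = $49,334; Unit 3A $11,692 + $14,517 = $26,209; Unit 5B $11,692 + $13,087 = $24,779.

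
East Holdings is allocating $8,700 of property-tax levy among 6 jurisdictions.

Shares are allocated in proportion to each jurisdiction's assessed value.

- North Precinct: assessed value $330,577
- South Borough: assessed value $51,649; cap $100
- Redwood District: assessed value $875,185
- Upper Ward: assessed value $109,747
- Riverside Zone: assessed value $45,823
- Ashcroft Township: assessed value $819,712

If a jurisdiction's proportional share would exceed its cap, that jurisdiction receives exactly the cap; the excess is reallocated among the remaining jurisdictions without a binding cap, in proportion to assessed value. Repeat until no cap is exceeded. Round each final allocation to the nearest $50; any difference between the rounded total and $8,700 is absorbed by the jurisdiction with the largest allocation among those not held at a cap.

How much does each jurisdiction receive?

Combined assessed value = 2,232,693.
Unconstrained shares: North Precinct 1,288.14; South Borough 201.26; Redwood District 3,410.28; Upper Ward 427.64; Riverside Zone 178.56; Ashcroft Township 3,194.12.
Capped: South Borough ($100); balance $8,600 reallocated over remaining assessed value 2,181,044.
Remaining shares: North Precinct 1,303.49 → $1,300; Redwood District 3,450.91 → $3,450; Upper Ward 432.74 → $450; Riverside Zone 180.68 → $200; Ashcroft Township 3,232.18 → $3,250.
Rounding difference −$50 applied to Redwood District → $3,400.

North Precinct: $1,300 | South Borough: $100 | Redwood District: $3,400 | Upper Ward: $450 | Riverside Zone: $200 | Ashcroft Township: $3,250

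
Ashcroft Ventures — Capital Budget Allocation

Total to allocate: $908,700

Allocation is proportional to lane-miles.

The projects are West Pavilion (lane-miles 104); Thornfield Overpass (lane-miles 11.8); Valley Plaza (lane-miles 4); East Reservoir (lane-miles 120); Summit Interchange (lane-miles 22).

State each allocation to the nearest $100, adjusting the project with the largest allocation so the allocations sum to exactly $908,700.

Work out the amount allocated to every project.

West Pavilion: $361,000 | Thornfield Overpass: $41,000 | Valley Plaza: $13,900 | East Reservoir: $416,400 | Summit Interchange: $76,400

Combined lane-miles = 261.8.
Proportional shares: West Pavilion 104/261.8 × $908,700 = 360,980.90; Thornfield Overpass 11.8/261.8 × $908,700 = 40,957.45; Valley Plaza 4/261.8 × $908,700 = 13,883.88; East Reservoir 120/261.8 × $908,700 = 416,516.42; Summit Interchange 22/261.8 × $908,700 = 76,361.34.
Rounded to nearest $100: West Pavilion $361,000; Thornfield Overpass $41,000; Valley Plaza $13,900; East Reservoir $416,500; Summit Interchange $76,400. Sum = $908,800.
Difference $908,700 − $908,800 = −$100 applied to largest allocation (East Reservoir): East Reservoir becomes $416,400.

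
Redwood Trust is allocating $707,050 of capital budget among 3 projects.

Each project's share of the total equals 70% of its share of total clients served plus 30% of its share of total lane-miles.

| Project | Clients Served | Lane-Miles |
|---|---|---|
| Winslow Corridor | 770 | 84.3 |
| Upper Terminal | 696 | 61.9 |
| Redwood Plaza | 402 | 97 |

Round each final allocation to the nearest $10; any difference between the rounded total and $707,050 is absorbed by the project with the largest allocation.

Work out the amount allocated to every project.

Clients served total 1,868; lane-miles total 243.2.
Blended shares (70% clients served + 30% lane-miles): Winslow Corridor 0.3925; Upper Terminal 0.3372; Redwood Plaza 0.2703.
Raw shares: Winslow Corridor 277,540.02; Upper Terminal 238,396.48; Redwood Plaza 191,113.50.
After rounding ($10): Winslow Corridor $277,540; Upper Terminal $238,400; Redwood Plaza $191,110. Sum = $707,050.
Sum already equals the total — no adjustment.

Winslow Corridor: $277,540; Upper Terminal: $238,400; Redwood Plaza: $191,110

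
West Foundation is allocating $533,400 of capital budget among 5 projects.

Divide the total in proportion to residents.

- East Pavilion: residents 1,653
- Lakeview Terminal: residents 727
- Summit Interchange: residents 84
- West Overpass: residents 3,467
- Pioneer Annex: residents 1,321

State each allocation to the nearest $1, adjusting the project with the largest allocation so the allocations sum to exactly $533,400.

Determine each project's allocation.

Total residents = 7,252.
Raw shares: East Pavilion 1,653/7,252 × $533,400 = 121,581.66; Lakeview Terminal 727/7,252 × $533,400 = 53,472.39; Summit Interchange 84/7,252 × $533,400 = 6,178.38; West Overpass 3,467/7,252 × $533,400 = 255,005.21; Pioneer Annex 1,321/7,252 × $533,400 = 97,162.36.
Rounded to nearest $1: East Pavilion $121,582; Lakeview Terminal $53,472; Summit Interchange $6,178; West Overpass $255,005; Pioneer Annex $97,162. Sum = $533,399.
Difference $533,400 − $533,399 = +$1 applied to largest allocation (West Overpass): West Overpass becomes $255,006.

East Pavilion: $121,582 · Lakeview Terminal: $53,472 · Summit Interchange: $6,178 · West Overpass: $255,006 · Pioneer Annex: $97,162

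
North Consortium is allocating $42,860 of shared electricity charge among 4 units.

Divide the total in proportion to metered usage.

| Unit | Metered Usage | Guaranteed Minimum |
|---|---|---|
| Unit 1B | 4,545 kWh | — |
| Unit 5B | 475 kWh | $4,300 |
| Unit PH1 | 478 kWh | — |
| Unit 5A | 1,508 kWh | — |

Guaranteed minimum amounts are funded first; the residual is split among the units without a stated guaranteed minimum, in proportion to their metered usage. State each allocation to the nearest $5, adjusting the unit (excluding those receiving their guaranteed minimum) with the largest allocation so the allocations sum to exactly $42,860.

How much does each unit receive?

Fund the minimums — Unit 5B $4,300. Residual $38,560.
Residual split over remaining metered usage 6,531: Unit 1B 26,834.36 → $26,835; Unit PH1 2,822.18 → $2,820; Unit 5A 8,903.46 → $8,905.

Unit 1B: $26,835 · Unit 5B: $4,300 · Unit PH1: $2,820 · Unit 5A: $8,905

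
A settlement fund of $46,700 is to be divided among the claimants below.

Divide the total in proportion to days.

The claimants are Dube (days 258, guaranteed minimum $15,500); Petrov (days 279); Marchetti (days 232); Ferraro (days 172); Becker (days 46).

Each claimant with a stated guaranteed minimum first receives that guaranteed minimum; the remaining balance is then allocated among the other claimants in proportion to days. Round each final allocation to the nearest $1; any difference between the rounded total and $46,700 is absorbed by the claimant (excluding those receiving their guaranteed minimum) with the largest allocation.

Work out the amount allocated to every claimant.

Dube: $15,500 · Petrov: $11,941 · Marchetti: $9,929 · Ferraro: $7,361 · Becker: $1,969

Fund the minimums — Dube $15,500. Remaining pool $31,200.
Remaining pool split over remaining days 729: Petrov 11,940.74 → $11,941; Marchetti 9,929.22 → $9,929; Ferraro 7,361.32 → $7,361; Becker 1,968.72 → $1,969.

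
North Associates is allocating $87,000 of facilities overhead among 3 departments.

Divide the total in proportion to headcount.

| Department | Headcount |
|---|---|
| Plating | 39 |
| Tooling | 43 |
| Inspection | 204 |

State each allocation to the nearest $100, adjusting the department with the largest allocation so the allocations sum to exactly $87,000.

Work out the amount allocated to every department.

Plating: $11,900 · Tooling: $13,100 · Inspection: $62,000

Headcount total: 286.
Raw shares: Plating 39/286 × $87,000 = 11,863.64; Tooling 43/286 × $87,000 = 13,080.42; Inspection 204/286 × $87,000 = 62,055.94.
After rounding ($100): Plating $11,900; Tooling $13,100; Inspection $62,100. Sum = $87,100.
Difference $87,000 − $87,100 = −$100 applied to largest allocation (Inspection): Inspection becomes $62,000.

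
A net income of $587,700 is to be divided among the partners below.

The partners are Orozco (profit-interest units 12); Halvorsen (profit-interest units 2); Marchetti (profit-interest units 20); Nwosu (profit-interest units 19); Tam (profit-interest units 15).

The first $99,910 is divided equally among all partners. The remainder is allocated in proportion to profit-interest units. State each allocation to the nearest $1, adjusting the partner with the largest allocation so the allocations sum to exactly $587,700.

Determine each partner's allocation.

Equal tier: $99,910 ÷ 5 = $19,982 apiece.
Remainder $487,790 by profit-interest units (total 68): Orozco 86,080.59 → $86,081; Halvorsen 14,346.76 → $14,347; Marchetti 143,467.65 → $143,468; Nwosu 136,294.26 → $136,294; Tam 107,600.74 → $107,601.
Rounding difference −$1 on remainder applied to Marchetti.
Totals: Orozco $19,982 + $86,081 = $106,063; Halvorsen $19,982 + $14,347 = $34,329; Marchetti $19,982 + $143,467 = $163,449; Nwosu $19,982 + $136,294 = $156,276; Tam $19,982 + $107,601 = $127,583.

Orozco: $106,063 | Halvorsen: $34,329 | Marchetti: $163,449 | Nwosu: $156,276 | Tam: $127,583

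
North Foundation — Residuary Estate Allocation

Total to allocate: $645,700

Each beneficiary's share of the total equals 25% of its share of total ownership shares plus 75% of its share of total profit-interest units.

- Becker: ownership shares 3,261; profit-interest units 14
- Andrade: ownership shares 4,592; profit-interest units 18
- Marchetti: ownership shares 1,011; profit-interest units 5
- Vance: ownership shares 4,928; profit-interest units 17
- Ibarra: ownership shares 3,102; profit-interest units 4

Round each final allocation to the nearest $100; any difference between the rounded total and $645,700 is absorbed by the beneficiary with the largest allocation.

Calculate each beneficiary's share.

Ownership shares total 16,894; profit-interest units total 58.
Blended shares (25% ownership shares + 75% profit-interest units): Becker 0.2293; Andrade 0.3007; Marchetti 0.0796; Vance 0.2928; Ibarra 0.0976.
Raw shares: Becker 148,053.37; Andrade 194,169.57; Marchetti 51,408.12; Vance 189,030.54; Ibarra 63,038.41.
Rounded to nearest $100: Becker $148,100; Andrade $194,200; Marchetti $51,400; Vance $189,000; Ibarra $63,000. Sum = $645,700.
Sum already equals the total — no adjustment.

Becker: $148,100; Andrade: $194,200; Marchetti: $51,400; Vance: $189,000; Ibarra: $63,000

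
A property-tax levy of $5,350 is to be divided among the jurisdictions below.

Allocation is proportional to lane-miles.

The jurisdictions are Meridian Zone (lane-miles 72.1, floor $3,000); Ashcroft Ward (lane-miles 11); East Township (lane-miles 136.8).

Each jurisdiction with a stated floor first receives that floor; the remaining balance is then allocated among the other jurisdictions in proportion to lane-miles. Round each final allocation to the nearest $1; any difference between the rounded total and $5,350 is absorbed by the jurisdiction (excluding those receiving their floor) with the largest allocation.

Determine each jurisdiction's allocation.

Meridian Zone: $3,000 · Ashcroft Ward: $175 · East Township: $2,175

Minimums first: Meridian Zone $3,000. Residual $2,350.
Residual split over remaining lane-miles 147.8: Ashcroft Ward 174.90 → $175; East Township 2,175.10 → $2,175.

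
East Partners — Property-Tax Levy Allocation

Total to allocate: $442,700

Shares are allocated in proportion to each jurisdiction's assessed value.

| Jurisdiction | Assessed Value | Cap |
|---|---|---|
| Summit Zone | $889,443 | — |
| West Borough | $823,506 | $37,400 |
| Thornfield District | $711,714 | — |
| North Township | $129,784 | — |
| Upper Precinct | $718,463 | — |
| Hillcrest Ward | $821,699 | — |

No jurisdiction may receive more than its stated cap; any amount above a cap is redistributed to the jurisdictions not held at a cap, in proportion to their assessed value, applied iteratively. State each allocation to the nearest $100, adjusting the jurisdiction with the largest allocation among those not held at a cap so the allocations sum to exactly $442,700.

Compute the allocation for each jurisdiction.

Total assessed value = 4,094,609.
Unconstrained shares: Summit Zone 96,164.59; West Borough 89,035.63; Thornfield District 76,948.93; North Township 14,031.96; Upper Precinct 77,678.62; Hillcrest Ward 88,840.26.
Capped: West Borough ($37,400); remaining pool $405,300 reallocated over remaining assessed value 3,271,103.
Remaining shares: Summit Zone 110,204.80 → $110,200; Thornfield District 88,183.61 → $88,200; North Township 16,080.65 → $16,100; Upper Precinct 89,019.84 → $89,000; Hillcrest Ward 101,811.10 → $101,800.

Summit Zone: $110,200; West Borough: $37,400; Thornfield District: $88,200; North Township: $16,100; Upper Precinct: $89,000; Hillcrest Ward: $101,800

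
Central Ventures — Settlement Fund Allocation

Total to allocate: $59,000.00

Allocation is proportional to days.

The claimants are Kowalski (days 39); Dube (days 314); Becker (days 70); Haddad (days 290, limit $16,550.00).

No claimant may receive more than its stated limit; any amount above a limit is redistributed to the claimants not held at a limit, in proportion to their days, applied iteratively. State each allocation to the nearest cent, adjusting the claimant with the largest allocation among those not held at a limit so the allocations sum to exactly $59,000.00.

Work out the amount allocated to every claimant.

Kowalski: $3,913.83 | Dube: $31,511.35 | Becker: $7,024.82 | Haddad: $16,550.00

Total days = 713.
Proportional shares (ignoring caps): Kowalski 3,227.2090; Dube 25,983.1697; Becker 5,792.4264; Haddad 23,997.19495.
Capped: Haddad ($16,550.00); balance $42,450.00 reallocated over remaining days 423.
Redistributed shares: Kowalski 3,913.8298 → $3,913.83; Dube 31,511.3475 → $31,511.35; Becker 7,024.8227 → $7,024.82.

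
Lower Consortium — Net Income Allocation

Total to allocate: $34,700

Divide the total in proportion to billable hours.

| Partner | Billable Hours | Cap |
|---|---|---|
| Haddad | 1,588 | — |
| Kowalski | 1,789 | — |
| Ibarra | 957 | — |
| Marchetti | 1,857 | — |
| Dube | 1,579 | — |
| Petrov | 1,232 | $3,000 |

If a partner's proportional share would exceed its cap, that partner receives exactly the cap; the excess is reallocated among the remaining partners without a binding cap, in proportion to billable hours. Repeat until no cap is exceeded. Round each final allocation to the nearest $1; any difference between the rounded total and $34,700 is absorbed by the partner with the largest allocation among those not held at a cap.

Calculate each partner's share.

Combined billable hours = 9,002.
Pro-rata shares before constraints: Haddad 6,121.26; Kowalski 6,896.06; Ibarra 3,688.95; Marchetti 7,158.18; Dube 6,086.57; Petrov 4,748.99.
Cap binds for Petrov ($3,000); remaining pool $31,700 reallocated over remaining billable hours 7,770.
Remaining shares: Haddad 6,478.71 → $6,479; Kowalski 7,298.75 → $7,299; Ibarra 3,904.36 → $3,904; Marchetti 7,576.18 → $7,576; Dube 6,441.99 → $6,442.

Haddad: $6,479 | Kowalski: $7,299 | Ibarra: $3,904 | Marchetti: $7,576 | Dube: $6,442 | Petrov: $3,000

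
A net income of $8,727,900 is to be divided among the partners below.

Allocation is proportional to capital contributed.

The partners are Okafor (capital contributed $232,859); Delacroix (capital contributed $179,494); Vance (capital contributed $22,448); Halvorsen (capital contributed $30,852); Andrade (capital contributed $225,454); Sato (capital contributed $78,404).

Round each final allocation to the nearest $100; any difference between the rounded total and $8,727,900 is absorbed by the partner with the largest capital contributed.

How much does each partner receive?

Sum of capital contributed: 232,859 + 179,494 + 22,448 + 30,852 + 225,454 + 78,404 = 769,511.
Pro-rata amounts: Okafor 2,641,118.93; Delacroix 2,035,845.73; Vance 254,608.32; Halvorsen 349,927.64; Andrade 2,557,130.39; Sato 889,268.99.
After rounding ($100): Okafor $2,641,100; Delacroix $2,035,800; Vance $254,600; Halvorsen $349,900; Andrade $2,557,100; Sato $889,300. Sum = $8,727,800.
Difference $8,727,900 − $8,727,800 = +$100 applied to largest capital contributed (Okafor): Okafor becomes $2,641,200.

Okafor: $2,641,200 | Delacroix: $2,035,800 | Vance: $254,600 | Halvorsen: $349,900 | Andrade: $2,557,100 | Sato: $889,300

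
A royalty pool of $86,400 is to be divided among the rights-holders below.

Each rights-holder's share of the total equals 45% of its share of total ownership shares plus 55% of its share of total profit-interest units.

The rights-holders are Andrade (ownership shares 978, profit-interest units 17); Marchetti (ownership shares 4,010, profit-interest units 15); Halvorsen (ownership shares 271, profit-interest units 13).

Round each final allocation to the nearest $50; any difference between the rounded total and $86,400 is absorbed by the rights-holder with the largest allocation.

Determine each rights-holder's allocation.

Andrade: $25,200; Marchetti: $45,450; Halvorsen: $15,750

Totals — ownership shares 5,259, profit-interest units 45.
Combined weights (45% ownership shares + 55% profit-interest units): Andrade 0.2915; Marchetti 0.5265; Halvorsen 0.1821.
Unrounded shares: Andrade 25,182.39; Marchetti 45,486.09; Halvorsen 15,731.51.
Rounded to nearest $50: Andrade $25,200; Marchetti $45,500; Halvorsen $15,750. Sum = $86,450.
Difference $86,400 − $86,450 = −$50 applied to largest allocation (Marchetti): Marchetti becomes $45,450.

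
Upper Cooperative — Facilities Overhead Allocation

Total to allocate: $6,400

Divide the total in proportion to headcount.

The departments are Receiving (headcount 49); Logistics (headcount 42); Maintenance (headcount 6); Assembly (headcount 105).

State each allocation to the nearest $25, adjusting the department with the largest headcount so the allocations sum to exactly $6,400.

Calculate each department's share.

Headcount total: 49 + 42 + 6 + 105 = 202.
Proportional shares: Receiving 1,552.48; Logistics 1,330.69; Maintenance 190.10; Assembly 3,326.73.
After rounding ($25): Receiving $1,550; Logistics $1,325; Maintenance $200; Assembly $3,325. Sum = $6,400.
No rounding difference to absorb.

Receiving: $1,550 · Logistics: $1,325 · Maintenance: $200 · Assembly: $3,325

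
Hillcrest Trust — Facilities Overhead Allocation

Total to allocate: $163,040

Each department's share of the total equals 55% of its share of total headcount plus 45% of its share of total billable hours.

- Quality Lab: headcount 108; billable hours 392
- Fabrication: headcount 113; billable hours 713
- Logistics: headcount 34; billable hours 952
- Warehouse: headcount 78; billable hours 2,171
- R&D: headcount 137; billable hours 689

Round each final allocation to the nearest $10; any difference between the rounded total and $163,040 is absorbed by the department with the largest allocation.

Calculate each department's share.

Quality Lab: $26,450 · Fabrication: $32,200 · Logistics: $20,690 · Warehouse: $47,280 · R&D: $36,420

Totals — headcount 470, billable hours 4,917.
Combined weights (55% headcount + 45% billable hours): Quality Lab 0.1623; Fabrication 0.1975; Logistics 0.1269; Warehouse 0.2900; R&D 0.2234.
Pro-rata amounts: Quality Lab 26,454.63; Fabrication 32,198.32; Logistics 20,691.98; Warehouse 47,275.86; R&D 36,419.21.
After rounding ($10): Quality Lab $26,450; Fabrication $32,200; Logistics $20,690; Warehouse $47,280; R&D $36,420. Sum = $163,040.
Sum already equals the total — no adjustment.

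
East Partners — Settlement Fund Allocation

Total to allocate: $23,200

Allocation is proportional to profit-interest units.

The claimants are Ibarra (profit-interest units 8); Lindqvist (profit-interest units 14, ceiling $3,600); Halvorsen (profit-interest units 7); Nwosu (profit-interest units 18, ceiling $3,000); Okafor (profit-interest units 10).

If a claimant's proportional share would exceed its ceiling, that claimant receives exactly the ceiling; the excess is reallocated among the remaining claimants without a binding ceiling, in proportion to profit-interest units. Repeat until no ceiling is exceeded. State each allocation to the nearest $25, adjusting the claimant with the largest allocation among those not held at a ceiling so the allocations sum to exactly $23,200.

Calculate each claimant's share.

Ibarra: $5,300 · Lindqvist: $3,600 · Halvorsen: $4,650 · Nwosu: $3,000 · Okafor: $6,650

Sum of profit-interest units: 57.
Proportional shares (ignoring caps): Ibarra 3,256.14; Lindqvist 5,698.25; Halvorsen 2,849.12; Nwosu 7,326.32; Okafor 4,070.18.
Capped: Lindqvist ($3,600), Nwosu ($3,000); residual $16,600 reallocated over remaining profit-interest units 25.
Redistributed shares: Ibarra 5,312.00 → $5,300; Halvorsen 4,648.00 → $4,650; Okafor 6,640.00 → $6,650.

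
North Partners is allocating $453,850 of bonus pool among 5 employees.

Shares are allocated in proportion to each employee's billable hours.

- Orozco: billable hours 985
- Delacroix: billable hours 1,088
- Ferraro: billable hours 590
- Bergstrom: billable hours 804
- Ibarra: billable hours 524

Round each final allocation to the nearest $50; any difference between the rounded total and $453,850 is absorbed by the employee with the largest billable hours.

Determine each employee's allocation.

Sum of billable hours: 985 + 1,088 + 590 + 804 + 524 = 3,991.
Unrounded shares: Orozco 112,012.59; Delacroix 123,725.58; Ferraro 67,093.84; Bergstrom 91,429.57; Ibarra 59,588.42.
After rounding ($50): Orozco $112,000; Delacroix $123,750; Ferraro $67,100; Bergstrom $91,450; Ibarra $59,600. Sum = $453,900.
Difference $453,850 − $453,900 = −$50 applied to largest billable hours (Delacroix): Delacroix becomes $123,700.

Orozco: $112,000 | Delacroix: $123,700 | Ferraro: $67,100 | Bergstrom: $91,450 | Ibarra: $59,600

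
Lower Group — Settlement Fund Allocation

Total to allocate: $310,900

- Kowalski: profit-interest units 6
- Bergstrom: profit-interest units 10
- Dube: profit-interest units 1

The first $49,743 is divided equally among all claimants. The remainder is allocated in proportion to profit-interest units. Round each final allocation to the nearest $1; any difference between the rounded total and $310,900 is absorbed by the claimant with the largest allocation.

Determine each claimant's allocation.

Kowalski: $108,754 · Bergstrom: $170,203 · Dube: $31,943

First tranche $49,743 split equally: $16,581 each.
Remainder $261,157 by profit-interest units (total 17): Kowalski 92,173.06 → $92,173; Bergstrom 153,621.76 → $153,622; Dube 15,362.18 → $15,362.
Totals: Kowalski $16,581 + $92,173 = $108,754; Bergstrom $16,581 + $153,622 = $170,203; Dube $16,581 + $15,362 = $31,943.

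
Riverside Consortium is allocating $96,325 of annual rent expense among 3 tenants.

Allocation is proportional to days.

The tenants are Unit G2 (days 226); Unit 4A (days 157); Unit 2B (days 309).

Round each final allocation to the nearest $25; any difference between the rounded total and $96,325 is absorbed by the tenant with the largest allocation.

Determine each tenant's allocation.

Days total: 692.
Pro-rata amounts: Unit G2 226/692 × $96,325 = 31,458.74; Unit 4A 157/692 × $96,325 = 21,854.08; Unit 2B 309/692 × $96,325 = 43,012.17.
After rounding ($25): Unit G2 $31,450; Unit 4A $21,850; Unit 2B $43,000. Sum = $96,300.
Difference $96,325 − $96,300 = +$25 applied to largest allocation (Unit 2B): Unit 2B becomes $43,025.

Unit G2: $31,450 · Unit 4A: $21,850 · Unit 2B: $43,025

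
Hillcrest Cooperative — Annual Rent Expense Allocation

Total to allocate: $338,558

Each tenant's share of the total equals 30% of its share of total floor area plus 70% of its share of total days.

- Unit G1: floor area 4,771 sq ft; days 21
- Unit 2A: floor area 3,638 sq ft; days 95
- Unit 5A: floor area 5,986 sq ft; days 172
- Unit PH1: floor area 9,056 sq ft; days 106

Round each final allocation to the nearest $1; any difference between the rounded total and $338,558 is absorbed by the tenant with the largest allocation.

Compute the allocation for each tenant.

Totals — floor area 23,451, days 394.
Blended shares (30% floor area + 70% days): Unit G1 0.0983; Unit 2A 0.2153; Unit 5A 0.3822; Unit PH1 0.3042.
Proportional shares: Unit G1 33,294.91; Unit 2A 72,898.76; Unit 5A 129,383.48; Unit PH1 102,980.86.
At nearest $1: Unit G1 $33,295; Unit 2A $72,899; Unit 5A $129,383; Unit PH1 $102,981. Sum = $338,558.
Rounded total matches; no reconciliation needed.

Unit G1: $33,295; Unit 2A: $72,899; Unit 5A: $129,383; Unit PH1: $102,981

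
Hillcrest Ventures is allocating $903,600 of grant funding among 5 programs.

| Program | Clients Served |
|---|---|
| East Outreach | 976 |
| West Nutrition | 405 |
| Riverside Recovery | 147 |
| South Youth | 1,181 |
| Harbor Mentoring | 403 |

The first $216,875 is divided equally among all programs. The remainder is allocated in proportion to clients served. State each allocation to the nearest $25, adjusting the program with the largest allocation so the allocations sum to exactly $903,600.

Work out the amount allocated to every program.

East Outreach: $258,750 · West Nutrition: $132,750 · Riverside Recovery: $75,825 · South Youth: $303,975 · Harbor Mentoring: $132,300

Equal tier: $216,875 ÷ 5 = $43,375 apiece.
Remainder $686,725 by clients served (total 3,112): East Outreach 215,373.91 → $215,375; West Nutrition 89,371.34 → $89,375; Riverside Recovery 32,438.49 → $32,450; South Youth 260,611.25 → $260,600; Harbor Mentoring 88,930.00 → $88,925.
Totals: East Outreach $43,375 + $215,375 = $258,750; West Nutrition $43,375 + $89,375 = $132,750; Riverside Recovery $43,375 + $32,450 = $75,825; South Youth $43,375 + $260,600 = $303,975; Harbor Mentoring $43,375 + $88,925 = $132,300.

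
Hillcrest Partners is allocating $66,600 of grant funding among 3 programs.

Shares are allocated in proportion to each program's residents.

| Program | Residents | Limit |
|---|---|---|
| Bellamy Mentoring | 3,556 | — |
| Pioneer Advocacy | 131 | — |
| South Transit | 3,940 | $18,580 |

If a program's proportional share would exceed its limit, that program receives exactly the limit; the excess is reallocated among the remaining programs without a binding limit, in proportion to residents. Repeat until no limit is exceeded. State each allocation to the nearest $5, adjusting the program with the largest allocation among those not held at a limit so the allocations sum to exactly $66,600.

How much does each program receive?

Bellamy Mentoring: $46,315 | Pioneer Advocacy: $1,705 | South Transit: $18,580

Residents total: 7,627.
Pro-rata shares before constraints: Bellamy Mentoring 31,051.48; Pioneer Advocacy 1,143.91; South Transit 34,404.62.
Capped: South Transit ($18,580); residual $48,020 reallocated over remaining residents 3,687.
Redistributed shares: Bellamy Mentoring 46,313.84 → $46,315; Pioneer Advocacy 1,706.16 → $1,705.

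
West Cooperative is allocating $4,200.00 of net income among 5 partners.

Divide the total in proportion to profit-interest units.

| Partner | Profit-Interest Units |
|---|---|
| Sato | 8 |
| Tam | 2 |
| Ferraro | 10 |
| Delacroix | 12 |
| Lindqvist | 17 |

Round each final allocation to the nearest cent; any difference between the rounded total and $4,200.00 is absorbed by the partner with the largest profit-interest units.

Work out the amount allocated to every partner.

Combined profit-interest units = 8 + 2 + 10 + 12 + 17 = 49.
Proportional shares: Sato 685.7143; Tam 171.4286; Ferraro 857.1429; Delacroix 1,028.5714; Lindqvist 1,457.1429.
After rounding (cent): Sato $685.71; Tam $171.43; Ferraro $857.14; Delacroix $1,028.57; Lindqvist $1,457.14. Sum = $4,199.99.
Difference $4,200.00 − $4,199.99 = +$0.01 applied to largest profit-interest units (Lindqvist): Lindqvist becomes $1,457.15.

Sato: $685.71 | Tam: $171.43 | Ferraro: $857.14 | Delacroix: $1,028.57 | Lindqvist: $1,457.15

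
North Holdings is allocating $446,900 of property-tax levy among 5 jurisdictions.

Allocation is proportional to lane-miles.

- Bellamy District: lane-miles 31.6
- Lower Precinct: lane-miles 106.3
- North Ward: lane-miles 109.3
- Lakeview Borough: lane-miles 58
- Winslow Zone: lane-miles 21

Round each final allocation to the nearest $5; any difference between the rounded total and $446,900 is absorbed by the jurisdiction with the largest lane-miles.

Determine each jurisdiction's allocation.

Combined lane-miles = 326.2.
Raw shares: Bellamy District 31.6/326.2 × $446,900 = 43,292.58; Lower Precinct 106.3/326.2 × $446,900 = 145,632.96; North Ward 109.3/326.2 × $446,900 = 149,743.01; Lakeview Borough 58/326.2 × $446,900 = 79,461.07; Winslow Zone 21/326.2 × $446,900 = 28,770.39.
After rounding ($5): Bellamy District $43,295; Lower Precinct $145,635; North Ward $149,745; Lakeview Borough $79,460; Winslow Zone $28,770. Sum = $446,905.
Difference $446,900 − $446,905 = −$5 applied to largest lane-miles (North Ward): North Ward becomes $149,740.

Bellamy District: $43,295 · Lower Precinct: $145,635 · North Ward: $149,740 · Lakeview Borough: $79,460 · Winslow Zone: $28,770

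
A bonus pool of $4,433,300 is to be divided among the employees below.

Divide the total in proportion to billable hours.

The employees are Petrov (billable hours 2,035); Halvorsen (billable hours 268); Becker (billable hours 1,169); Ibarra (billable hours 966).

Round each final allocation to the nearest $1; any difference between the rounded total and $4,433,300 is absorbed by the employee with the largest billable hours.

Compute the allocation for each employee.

Total billable hours = 2,035 + 268 + 1,169 + 966 = 4,438.
Unrounded shares: Petrov 2,032,844.86; Halvorsen 267,716.18; Becker 1,167,761.99; Ibarra 964,976.97.
After rounding ($1): Petrov $2,032,845; Halvorsen $267,716; Becker $1,167,762; Ibarra $964,977. Sum = $4,433,300.
Sum already equals the total — no adjustment.

Petrov: $2,032,845 · Halvorsen: $267,716 · Becker: $1,167,762 · Ibarra: $964,977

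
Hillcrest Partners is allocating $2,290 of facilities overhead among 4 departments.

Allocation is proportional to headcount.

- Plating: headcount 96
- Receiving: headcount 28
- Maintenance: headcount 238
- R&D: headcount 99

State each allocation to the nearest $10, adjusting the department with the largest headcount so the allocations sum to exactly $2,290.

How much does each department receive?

Plating: $480; Receiving: $140; Maintenance: $1,180; R&D: $490

Combined headcount = 96 + 28 + 238 + 99 = 461.
Pro-rata amounts: Plating 476.88; Receiving 139.09; Maintenance 1,182.26; R&D 491.78.
After rounding ($10): Plating $480; Receiving $140; Maintenance $1,180; R&D $490. Sum = $2,290.
No rounding difference to absorb.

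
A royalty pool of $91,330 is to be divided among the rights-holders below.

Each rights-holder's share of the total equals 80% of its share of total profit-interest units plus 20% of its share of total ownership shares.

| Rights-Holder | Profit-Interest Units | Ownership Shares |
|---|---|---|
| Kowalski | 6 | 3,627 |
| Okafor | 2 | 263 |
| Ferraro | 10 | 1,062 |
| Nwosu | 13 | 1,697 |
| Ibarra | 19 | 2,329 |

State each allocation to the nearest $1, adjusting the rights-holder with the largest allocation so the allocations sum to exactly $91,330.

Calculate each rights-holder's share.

Kowalski: $16,147 · Okafor: $3,458 · Ferraro: $16,773 · Nwosu: $22,449 · Ibarra: $32,503

Profit-interest units total 50; ownership shares total 8,978.
Composite weights (80% profit-interest units + 20% ownership shares): Kowalski 0.1768; Okafor 0.0379; Ferraro 0.1837; Nwosu 0.2458; Ibarra 0.3559.
Pro-rata amounts: Kowalski 16,146.92; Okafor 3,457.64; Ferraro 16,773.47; Nwosu 22,449.24; Ibarra 32,502.74.
At nearest $1: Kowalski $16,147; Okafor $3,458; Ferraro $16,773; Nwosu $22,449; Ibarra $32,503. Sum = $91,330.
No rounding difference to absorb.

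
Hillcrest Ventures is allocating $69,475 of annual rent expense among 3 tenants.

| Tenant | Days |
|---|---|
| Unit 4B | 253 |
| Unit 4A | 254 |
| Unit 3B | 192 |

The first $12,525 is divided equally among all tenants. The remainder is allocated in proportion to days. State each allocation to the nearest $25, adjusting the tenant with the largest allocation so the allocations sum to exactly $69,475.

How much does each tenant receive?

First tranche $12,525 split equally: $4,175 each.
Remainder $56,950 by days (total 699): Unit 4B 20,612.80 → $20,625; Unit 4A 20,694.28 → $20,700; Unit 3B 15,642.92 → $15,650.
Rounding difference −$25 on remainder applied to Unit 4A.
Totals: Unit 4B $4,175 + $20,625 = $24,800; Unit 4A $4,175 + $20,675 = $24,850; Unit 3B $4,175 + $15,650 = $19,825.

Unit 4B: $24,800 · Unit 4A: $24,850 · Unit 3B: $19,825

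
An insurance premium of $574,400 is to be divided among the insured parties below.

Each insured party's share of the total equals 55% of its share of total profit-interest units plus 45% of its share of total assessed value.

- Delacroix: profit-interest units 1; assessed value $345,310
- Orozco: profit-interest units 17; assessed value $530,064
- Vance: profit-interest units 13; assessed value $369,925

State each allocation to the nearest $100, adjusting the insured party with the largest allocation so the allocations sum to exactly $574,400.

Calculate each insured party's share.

Totals — profit-interest units 31, assessed value 1,245,299.
Blended shares (55% profit-interest units + 45% assessed value): Delacroix 0.1425; Orozco 0.4932; Vance 0.3643.
Unrounded shares: Delacroix 81,865.10; Orozco 283,268.98; Vance 209,265.92.
At nearest $100: Delacroix $81,900; Orozco $283,300; Vance $209,300. Sum = $574,500.
Difference $574,400 − $574,500 = −$100 applied to largest allocation (Orozco): Orozco becomes $283,200.

Delacroix: $81,900 | Orozco: $283,200 | Vance: $209,300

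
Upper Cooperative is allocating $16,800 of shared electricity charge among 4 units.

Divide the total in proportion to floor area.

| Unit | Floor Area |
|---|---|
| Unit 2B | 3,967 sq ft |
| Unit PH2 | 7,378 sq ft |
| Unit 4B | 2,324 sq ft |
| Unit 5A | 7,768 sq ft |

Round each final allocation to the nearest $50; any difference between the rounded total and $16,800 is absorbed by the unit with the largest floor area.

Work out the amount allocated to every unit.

Sum of floor area: 3,967 + 7,378 + 2,324 + 7,768 = 21,437.
Raw shares: Unit 2B 3,108.91; Unit PH2 5,782.08; Unit 4B 1,821.30; Unit 5A 6,087.72.
At nearest $50: Unit 2B $3,100; Unit PH2 $5,800; Unit 4B $1,800; Unit 5A $6,100. Sum = $16,800.
No rounding difference to absorb.

Unit 2B: $3,100 | Unit PH2: $5,800 | Unit 4B: $1,800 | Unit 5A: $6,100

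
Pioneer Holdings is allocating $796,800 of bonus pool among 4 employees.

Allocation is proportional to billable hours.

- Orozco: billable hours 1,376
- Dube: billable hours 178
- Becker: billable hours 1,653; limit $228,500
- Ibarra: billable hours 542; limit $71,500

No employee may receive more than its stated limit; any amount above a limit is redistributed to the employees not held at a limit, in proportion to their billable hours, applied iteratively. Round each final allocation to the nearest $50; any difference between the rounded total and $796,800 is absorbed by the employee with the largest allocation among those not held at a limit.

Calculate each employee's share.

Orozco: $439,900 · Dube: $56,900 · Becker: $228,500 · Ibarra: $71,500

Billable hours total: 3,749.
Pro-rata shares before constraints: Orozco 292,450.47; Dube 37,831.53; Becker 351,323.13; Ibarra 115,194.88.
Capped: Becker ($228,500), Ibarra ($71,500); balance $496,800 reallocated over remaining billable hours 1,554.
Redistributed shares: Orozco 439,894.98 → $439,900; Dube 56,905.02 → $56,900.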